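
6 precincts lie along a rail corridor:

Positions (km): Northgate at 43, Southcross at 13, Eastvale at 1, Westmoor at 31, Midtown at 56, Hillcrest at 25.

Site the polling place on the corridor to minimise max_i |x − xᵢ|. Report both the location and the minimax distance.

The 1-center on a line is the midpoint of the two extreme points: leftmost at 1, rightmost at 56.
Optimal location = (1 + 56)/2 = 28.5; maximum distance = (56 − 1)/2 = 27.5.

location 28.5, max distance 27.5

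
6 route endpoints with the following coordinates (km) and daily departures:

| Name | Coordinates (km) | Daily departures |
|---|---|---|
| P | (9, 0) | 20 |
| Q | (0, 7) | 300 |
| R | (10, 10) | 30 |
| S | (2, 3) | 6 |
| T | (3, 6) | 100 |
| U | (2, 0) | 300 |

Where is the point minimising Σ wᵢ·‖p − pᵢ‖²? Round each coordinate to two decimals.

The minimiser of Σwᵢ‖p−pᵢ‖² is the weighted centroid p* = (Σwᵢpᵢ)/(Σwᵢ).
Σwᵢ = 756.
Σwᵢxᵢ = 20·9 + 300·0 + 30·10 + 6·2 + 100·3 + 300·2 = 1392.
Σwᵢyᵢ = 20·0 + 300·7 + 30·10 + 6·3 + 100·6 + 300·0 = 3018.
x* = 1392/756 = 1.84, y* = 3018/756 = 3.99.

(1.84, 3.99)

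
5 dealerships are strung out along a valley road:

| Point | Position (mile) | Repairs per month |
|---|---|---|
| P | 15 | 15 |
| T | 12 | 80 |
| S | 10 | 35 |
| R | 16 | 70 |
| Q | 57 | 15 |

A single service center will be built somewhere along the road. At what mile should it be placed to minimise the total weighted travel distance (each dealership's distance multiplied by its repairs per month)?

x = 12

For a sum of weighted absolute distances on a line, the optimum is the weighted median (not the mean). Total weight W = 215; half-weight = 107.5.
Sort by position and accumulate weight:
  mile 10 (S, w=35) → cum 35
  mile 12 (T, w=80) → cum 115  ≥ 107.5 → median here
  mile 15 (P, w=15) → cum 130
  mile 16 (R, w=70) → cum 200
  mile 57 (Q, w=15) → cum 215
Optimal location: mile 12.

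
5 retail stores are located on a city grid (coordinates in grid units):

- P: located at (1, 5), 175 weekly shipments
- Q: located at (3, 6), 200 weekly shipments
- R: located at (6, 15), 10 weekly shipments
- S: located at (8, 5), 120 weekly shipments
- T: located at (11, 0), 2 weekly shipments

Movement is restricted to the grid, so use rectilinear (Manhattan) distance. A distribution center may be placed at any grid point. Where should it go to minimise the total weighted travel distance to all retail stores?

Manhattan distance separates: Σwᵢ(|x−xᵢ|+|y−yᵢ|) = Σwᵢ|x−xᵢ| + Σwᵢ|y−yᵢ|, so x and y are optimised independently as 1-D weighted medians.
Total weight W = 507; half = 253.5.
x-coordinate, sorted with cumulative weight:
  x=1 (P, w=175) cum 175
  x=3 (Q, w=200) cum 375  ← median
  x=6 (R, w=10) cum 385
  x=8 (S, w=120) cum 505
  x=11 (T, w=2) cum 507
⇒ x* = 3
y-coordinate, sorted with cumulative weight:
  y=0 (T, w=2) cum 2
  y=5 (P, w=175) cum 177
  y=5 (S, w=120) cum 297  ← median
  y=6 (Q, w=200) cum 497
  y=15 (R, w=10) cum 507
⇒ y* = 5

(3, 5)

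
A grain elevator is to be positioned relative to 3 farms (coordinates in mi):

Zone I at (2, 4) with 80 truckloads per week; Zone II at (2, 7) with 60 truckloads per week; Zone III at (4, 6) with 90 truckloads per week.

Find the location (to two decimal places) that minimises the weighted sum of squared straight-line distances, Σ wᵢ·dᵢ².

The minimiser of Σwᵢ‖p−pᵢ‖² is the weighted centroid p* = (Σwᵢpᵢ)/(Σwᵢ).
Σwᵢ = 230.
Σwᵢxᵢ = 80·2 + 60·2 + 90·4 = 640.
Σwᵢyᵢ = 80·4 + 60·7 + 90·6 = 1280.
x* = 640/230 = 2.78, y* = 1280/230 = 5.57.

(2.78, 5.57)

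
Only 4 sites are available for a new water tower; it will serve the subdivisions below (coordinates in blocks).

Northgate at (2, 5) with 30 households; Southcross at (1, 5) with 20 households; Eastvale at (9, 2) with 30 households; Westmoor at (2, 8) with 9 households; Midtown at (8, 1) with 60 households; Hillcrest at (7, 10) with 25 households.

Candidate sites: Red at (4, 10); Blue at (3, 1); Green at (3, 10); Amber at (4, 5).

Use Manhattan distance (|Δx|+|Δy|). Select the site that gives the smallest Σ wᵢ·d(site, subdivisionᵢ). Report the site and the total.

Total weighted distance at each candidate:
  Red (4, 10): total = 1651
  Blue (3, 1): total = 1177
  Green (3, 10): total = 1707
  Amber (4, 5): total = 1085
Minimum is at Amber with total 1085 blocks.

Amber, total 1085 blocks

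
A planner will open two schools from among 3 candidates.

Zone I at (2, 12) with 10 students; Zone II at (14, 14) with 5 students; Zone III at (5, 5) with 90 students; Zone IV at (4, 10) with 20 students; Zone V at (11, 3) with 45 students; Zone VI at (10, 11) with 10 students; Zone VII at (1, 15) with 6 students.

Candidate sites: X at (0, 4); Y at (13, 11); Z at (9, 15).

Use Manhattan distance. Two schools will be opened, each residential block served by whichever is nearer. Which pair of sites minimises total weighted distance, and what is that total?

Evaluate every pair (each demand assigned to the nearer of the two):
  {X, Y}: total = 1412
  {X, Z}: total = 1508
  {Y, Z}: total = 2108
Best pair: {X, Y} with total 1412.

{X, Y}, total 1412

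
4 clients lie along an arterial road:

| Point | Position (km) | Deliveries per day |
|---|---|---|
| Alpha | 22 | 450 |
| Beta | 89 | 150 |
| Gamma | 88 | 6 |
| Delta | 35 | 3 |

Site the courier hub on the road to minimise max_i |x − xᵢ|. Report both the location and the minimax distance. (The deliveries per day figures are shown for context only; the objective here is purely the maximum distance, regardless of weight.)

location 55.5, max distance 33.5

The 1-center on a line is the midpoint of the two extreme points: leftmost at 22, rightmost at 89.
Optimal location = (22 + 89)/2 = 55.5; maximum distance = (89 − 22)/2 = 33.5.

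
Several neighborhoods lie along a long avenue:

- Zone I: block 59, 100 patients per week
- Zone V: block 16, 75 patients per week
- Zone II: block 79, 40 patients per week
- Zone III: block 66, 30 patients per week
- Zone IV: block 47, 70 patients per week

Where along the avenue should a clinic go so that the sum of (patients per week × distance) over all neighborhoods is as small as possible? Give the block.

x = 59

For a sum of weighted absolute distances on a line, the optimum is the weighted median (not the mean). Total weight W = 315; half-weight = 157.5.
Sort by position and accumulate weight:
  block 16 (Zone V, w=75) → cum 75
  block 47 (Zone IV, w=70) → cum 145
  block 59 (Zone I, w=100) → cum 245  ≥ 157.5 → median here
  block 66 (Zone III, w=30) → cum 275
  block 79 (Zone II, w=40) → cum 315
Optimal location: block 59.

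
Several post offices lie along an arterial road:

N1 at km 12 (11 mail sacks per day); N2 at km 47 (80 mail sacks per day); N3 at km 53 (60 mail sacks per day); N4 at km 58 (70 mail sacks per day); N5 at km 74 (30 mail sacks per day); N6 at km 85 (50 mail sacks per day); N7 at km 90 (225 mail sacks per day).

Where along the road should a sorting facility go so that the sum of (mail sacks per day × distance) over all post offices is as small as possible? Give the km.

x = 85

For a sum of weighted absolute distances on a line, the optimum is the weighted median (not the mean). Total weight W = 526; half-weight = 263.
Sort by position and accumulate weight:
  km 12 (N1, w=11) → cum 11
  km 47 (N2, w=80) → cum 91
  km 53 (N3, w=60) → cum 151
  km 58 (N4, w=70) → cum 221
  km 74 (N5, w=30) → cum 251
  km 85 (N6, w=50) → cum 301  ≥ 263 → median here
  km 90 (N7, w=225) → cum 526
Optimal location: km 85.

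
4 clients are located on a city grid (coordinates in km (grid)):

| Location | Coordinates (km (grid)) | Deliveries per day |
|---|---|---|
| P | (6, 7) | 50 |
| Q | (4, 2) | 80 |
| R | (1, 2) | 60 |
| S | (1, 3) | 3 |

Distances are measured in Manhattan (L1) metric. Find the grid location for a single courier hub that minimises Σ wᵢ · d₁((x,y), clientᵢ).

Manhattan distance separates: Σwᵢ(|x−xᵢ|+|y−yᵢ|) = Σwᵢ|x−xᵢ| + Σwᵢ|y−yᵢ|, so x and y are optimised independently as 1-D weighted medians.
Total weight W = 193; half = 96.5.
x-coordinate, sorted with cumulative weight:
  x=1 (R, w=60) cum 60
  x=1 (S, w=3) cum 63
  x=4 (Q, w=80) cum 143  ← median
  x=6 (P, w=50) cum 193
⇒ x* = 4
y-coordinate, sorted with cumulative weight:
  y=2 (Q, w=80) cum 80
  y=2 (R, w=60) cum 140  ← median
  y=3 (S, w=3) cum 143
  y=7 (P, w=50) cum 193
⇒ y* = 2

(4, 2)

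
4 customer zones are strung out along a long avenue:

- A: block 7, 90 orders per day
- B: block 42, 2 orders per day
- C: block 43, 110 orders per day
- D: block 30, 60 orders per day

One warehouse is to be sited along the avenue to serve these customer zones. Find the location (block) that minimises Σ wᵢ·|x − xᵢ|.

For a sum of weighted absolute distances on a line, the optimum is the weighted median (not the mean). Total weight W = 262; half-weight = 131.
Sort by position and accumulate weight:
  block 7 (A, w=90) → cum 90
  block 30 (D, w=60) → cum 150  ≥ 131 → median here
  block 42 (B, w=2) → cum 152
  block 43 (C, w=110) → cum 262
Optimal location: block 30.

x = 30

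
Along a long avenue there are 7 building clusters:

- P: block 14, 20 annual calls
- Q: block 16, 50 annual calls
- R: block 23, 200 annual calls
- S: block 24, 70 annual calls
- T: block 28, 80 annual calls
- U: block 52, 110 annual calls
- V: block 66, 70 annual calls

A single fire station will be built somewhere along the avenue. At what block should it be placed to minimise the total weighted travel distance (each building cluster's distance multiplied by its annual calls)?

For a sum of weighted absolute distances on a line, the optimum is the weighted median (not the mean). Total weight W = 600; half-weight = 300.
Sort by position and accumulate weight:
  block 14 (P, w=20) → cum 20
  block 16 (Q, w=50) → cum 70
  block 23 (R, w=200) → cum 270
  block 24 (S, w=70) → cum 340  ≥ 300 → median here
  block 28 (T, w=80) → cum 420
  block 52 (U, w=110) → cum 530
  block 66 (V, w=70) → cum 600
Optimal location: block 24.

x = 24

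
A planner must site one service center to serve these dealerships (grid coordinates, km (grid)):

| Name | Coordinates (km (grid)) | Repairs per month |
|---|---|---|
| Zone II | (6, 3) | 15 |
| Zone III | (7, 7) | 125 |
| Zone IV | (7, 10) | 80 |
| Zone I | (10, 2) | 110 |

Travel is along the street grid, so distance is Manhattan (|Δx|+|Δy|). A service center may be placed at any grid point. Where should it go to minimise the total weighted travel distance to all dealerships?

(7, 7)

Manhattan distance separates: Σwᵢ(|x−xᵢ|+|y−yᵢ|) = Σwᵢ|x−xᵢ| + Σwᵢ|y−yᵢ|, so x and y are optimised independently as 1-D weighted medians.
Total weight W = 330; half = 165.
x-coordinate, sorted with cumulative weight:
  x=6 (Zone II, w=15) cum 15
  x=7 (Zone III, w=125) cum 140
  x=7 (Zone IV, w=80) cum 220  ← median
  x=10 (Zone I, w=110) cum 330
⇒ x* = 7
y-coordinate, sorted with cumulative weight:
  y=2 (Zone I, w=110) cum 110
  y=3 (Zone II, w=15) cum 125
  y=7 (Zone III, w=125) cum 250  ← median
  y=10 (Zone IV, w=80) cum 330
⇒ y* = 7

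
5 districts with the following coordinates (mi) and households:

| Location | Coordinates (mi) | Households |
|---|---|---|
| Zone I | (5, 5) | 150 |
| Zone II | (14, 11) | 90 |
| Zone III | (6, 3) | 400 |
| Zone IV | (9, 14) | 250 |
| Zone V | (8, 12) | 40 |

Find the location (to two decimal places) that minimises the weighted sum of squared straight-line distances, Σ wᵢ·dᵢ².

The minimiser of Σwᵢ‖p−pᵢ‖² is the weighted centroid p* = (Σwᵢpᵢ)/(Σwᵢ).
Σwᵢ = 930.
Σwᵢxᵢ = 150·5 + 90·14 + 400·6 + 250·9 + 40·8 = 6980.
Σwᵢyᵢ = 150·5 + 90·11 + 400·3 + 250·14 + 40·12 = 6920.
x* = 6980/930 = 7.51, y* = 6920/930 = 7.44.

(7.51, 7.44)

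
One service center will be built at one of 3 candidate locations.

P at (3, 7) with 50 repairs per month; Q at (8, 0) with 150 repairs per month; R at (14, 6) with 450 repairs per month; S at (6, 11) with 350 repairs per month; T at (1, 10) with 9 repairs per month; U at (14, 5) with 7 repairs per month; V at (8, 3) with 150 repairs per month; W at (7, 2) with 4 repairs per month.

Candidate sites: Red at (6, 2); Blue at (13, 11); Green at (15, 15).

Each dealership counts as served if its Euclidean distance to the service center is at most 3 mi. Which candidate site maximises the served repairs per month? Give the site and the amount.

Coverage radius r = 3 mi; a point is covered iff (Δx)²+(Δy)² ≤ 3² = 9.
  Red (6, 2): covers {Q, V, W} → 304
  Blue (13, 11): covers {none} → 0
  Green (15, 15): covers {none} → 0
Maximum coverage at Red: 304 repairs per month.

Red, covering 304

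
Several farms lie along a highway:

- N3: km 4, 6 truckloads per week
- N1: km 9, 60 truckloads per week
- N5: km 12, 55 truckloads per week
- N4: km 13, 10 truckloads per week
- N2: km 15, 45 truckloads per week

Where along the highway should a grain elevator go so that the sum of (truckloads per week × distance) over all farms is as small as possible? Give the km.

For a sum of weighted absolute distances on a line, the optimum is the weighted median (not the mean). Total weight W = 176; half-weight = 88.
Sort by position and accumulate weight:
  km 4 (N3, w=6) → cum 6
  km 9 (N1, w=60) → cum 66
  km 12 (N5, w=55) → cum 121  ≥ 88 → median here
  km 13 (N4, w=10) → cum 131
  km 15 (N2, w=45) → cum 176
Optimal location: km 12.

x = 12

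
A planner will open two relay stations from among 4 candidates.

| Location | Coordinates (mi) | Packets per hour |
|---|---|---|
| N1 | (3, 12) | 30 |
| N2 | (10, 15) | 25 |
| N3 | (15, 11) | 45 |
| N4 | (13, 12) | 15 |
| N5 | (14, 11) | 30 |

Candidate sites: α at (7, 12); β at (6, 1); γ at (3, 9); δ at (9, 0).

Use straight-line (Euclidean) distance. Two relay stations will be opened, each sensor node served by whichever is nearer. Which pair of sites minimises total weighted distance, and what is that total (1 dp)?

Evaluate every pair (each demand assigned to the nearer of the two):
  {α, γ}: total = 861.0
  {α, β}: total = 891.0
  {α, δ}: total = 891.0
  {β, γ}: total = 1360.0
  {γ, δ}: total = 1360.0
  {β, δ}: total = 1822.1
Best pair: {α, γ} with total 861.0.

{α, γ}, total 861.0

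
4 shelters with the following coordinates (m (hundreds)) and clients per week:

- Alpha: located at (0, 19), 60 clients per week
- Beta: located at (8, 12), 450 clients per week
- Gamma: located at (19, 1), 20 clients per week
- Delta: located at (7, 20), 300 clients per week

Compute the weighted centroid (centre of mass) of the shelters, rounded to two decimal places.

(7.33, 15.13)

The minimiser of Σwᵢ‖p−pᵢ‖² is the weighted centroid p* = (Σwᵢpᵢ)/(Σwᵢ).
Σwᵢ = 830.
Σwᵢxᵢ = 60·0 + 450·8 + 20·19 + 300·7 = 6080.
Σwᵢyᵢ = 60·19 + 450·12 + 20·1 + 300·20 = 12560.
x* = 6080/830 = 7.33, y* = 12560/830 = 15.13.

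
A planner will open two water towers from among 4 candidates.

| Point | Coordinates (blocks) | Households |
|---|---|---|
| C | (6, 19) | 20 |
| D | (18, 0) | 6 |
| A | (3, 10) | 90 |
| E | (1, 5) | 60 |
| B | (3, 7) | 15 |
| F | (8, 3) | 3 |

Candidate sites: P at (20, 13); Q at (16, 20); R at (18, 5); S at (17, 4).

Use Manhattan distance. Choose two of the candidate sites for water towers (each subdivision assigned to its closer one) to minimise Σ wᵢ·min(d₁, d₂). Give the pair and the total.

Evaluate every pair (each demand assigned to the nearer of the two):
  {Q, S}: total = 3355
  {Q, R}: total = 3361
  {P, S}: total = 3535
  {P, R}: total = 3541
  {R, S}: total = 3655
  {P, Q}: total = 4141
Best pair: {Q, S} with total 3355.

{Q, S}, total 3355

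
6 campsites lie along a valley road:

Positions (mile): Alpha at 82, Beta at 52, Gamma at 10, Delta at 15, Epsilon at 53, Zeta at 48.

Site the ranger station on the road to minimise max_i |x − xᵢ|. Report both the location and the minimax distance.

The 1-center on a line is the midpoint of the two extreme points: leftmost at 10, rightmost at 82.
Optimal location = (10 + 82)/2 = 46; maximum distance = (82 − 10)/2 = 36.

location 46, max distance 36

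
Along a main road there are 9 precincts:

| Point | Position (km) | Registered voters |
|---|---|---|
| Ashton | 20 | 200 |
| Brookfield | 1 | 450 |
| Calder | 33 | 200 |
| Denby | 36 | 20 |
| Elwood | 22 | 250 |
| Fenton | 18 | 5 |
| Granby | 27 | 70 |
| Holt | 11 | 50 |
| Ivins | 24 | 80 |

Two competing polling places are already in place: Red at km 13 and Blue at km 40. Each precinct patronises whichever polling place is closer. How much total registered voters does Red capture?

The indifferent point is the midpoint (13+40)/2 = 26.5; precincts left of it (closer to Red at 13) go to Red, those right go to Blue.
  Brookfield at 1 (w=450) → Red
  Holt at 11 (w=50) → Red
  Fenton at 18 (w=5) → Red
  Ashton at 20 (w=200) → Red
  Elwood at 22 (w=250) → Red
  Ivins at 24 (w=80) → Red
  Granby at 27 (w=70) → Blue
  Calder at 33 (w=200) → Blue
  Denby at 36 (w=20) → Blue
Red captures 1035; Blue captures 290.

1035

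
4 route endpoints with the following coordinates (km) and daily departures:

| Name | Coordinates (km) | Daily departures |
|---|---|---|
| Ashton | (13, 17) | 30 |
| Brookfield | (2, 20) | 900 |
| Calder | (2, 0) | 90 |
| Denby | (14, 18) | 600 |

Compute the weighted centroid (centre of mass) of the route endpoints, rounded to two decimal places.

The minimiser of Σwᵢ‖p−pᵢ‖² is the weighted centroid p* = (Σwᵢpᵢ)/(Σwᵢ).
Σwᵢ = 1620.
Σwᵢxᵢ = 30·13 + 900·2 + 90·2 + 600·14 = 10770.
Σwᵢyᵢ = 30·17 + 900·20 + 90·0 + 600·18 = 29310.
x* = 10770/1620 = 6.65, y* = 29310/1620 = 18.09.

(6.65, 18.09)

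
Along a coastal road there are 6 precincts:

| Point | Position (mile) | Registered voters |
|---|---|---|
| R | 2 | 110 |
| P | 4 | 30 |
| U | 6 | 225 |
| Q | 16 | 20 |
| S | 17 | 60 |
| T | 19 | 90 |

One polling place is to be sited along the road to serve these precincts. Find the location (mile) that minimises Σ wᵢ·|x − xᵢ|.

x = 6

For a sum of weighted absolute distances on a line, the optimum is the weighted median (not the mean). Total weight W = 535; half-weight = 267.5.
Sort by position and accumulate weight:
  mile 2 (R, w=110) → cum 110
  mile 4 (P, w=30) → cum 140
  mile 6 (U, w=225) → cum 365  ≥ 267.5 → median here
  mile 16 (Q, w=20) → cum 385
  mile 17 (S, w=60) → cum 445
  mile 19 (T, w=90) → cum 535
Optimal location: mile 6.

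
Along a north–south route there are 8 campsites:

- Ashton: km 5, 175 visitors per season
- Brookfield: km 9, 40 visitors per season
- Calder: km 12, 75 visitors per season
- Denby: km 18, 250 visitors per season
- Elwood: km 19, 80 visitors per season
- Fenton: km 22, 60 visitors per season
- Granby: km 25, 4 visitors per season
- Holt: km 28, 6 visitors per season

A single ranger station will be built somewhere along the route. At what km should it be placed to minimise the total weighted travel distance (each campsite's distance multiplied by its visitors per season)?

x = 18

For a sum of weighted absolute distances on a line, the optimum is the weighted median (not the mean). Total weight W = 690; half-weight = 345.
Sort by position and accumulate weight:
  km 5 (Ashton, w=175) → cum 175
  km 9 (Brookfield, w=40) → cum 215
  km 12 (Calder, w=75) → cum 290
  km 18 (Denby, w=250) → cum 540  ≥ 345 → median here
  km 19 (Elwood, w=80) → cum 620
  km 22 (Fenton, w=60) → cum 680
  km 25 (Granby, w=4) → cum 684
  km 28 (Holt, w=6) → cum 690
Optimal location: km 18.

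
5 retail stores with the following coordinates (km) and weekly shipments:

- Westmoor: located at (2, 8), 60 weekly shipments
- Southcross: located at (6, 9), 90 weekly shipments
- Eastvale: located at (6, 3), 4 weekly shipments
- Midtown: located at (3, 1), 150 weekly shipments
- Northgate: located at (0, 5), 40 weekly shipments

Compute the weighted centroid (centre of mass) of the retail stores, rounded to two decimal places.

The minimiser of Σwᵢ‖p−pᵢ‖² is the weighted centroid p* = (Σwᵢpᵢ)/(Σwᵢ).
Σwᵢ = 344.
Σwᵢxᵢ = 60·2 + 90·6 + 4·6 + 150·3 + 40·0 = 1134.
Σwᵢyᵢ = 60·8 + 90·9 + 4·3 + 150·1 + 40·5 = 1652.
x* = 1134/344 = 3.30, y* = 1652/344 = 4.80.

(3.30, 4.80)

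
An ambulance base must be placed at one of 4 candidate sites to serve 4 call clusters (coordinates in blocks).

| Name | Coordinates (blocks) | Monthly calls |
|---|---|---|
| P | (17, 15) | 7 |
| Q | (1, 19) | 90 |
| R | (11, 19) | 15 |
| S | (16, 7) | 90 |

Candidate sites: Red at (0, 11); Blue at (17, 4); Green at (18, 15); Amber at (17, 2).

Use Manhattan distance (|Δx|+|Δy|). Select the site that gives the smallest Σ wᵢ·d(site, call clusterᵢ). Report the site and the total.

Green, total 2962 blocks

Total weighted distance at each candidate:
  Red (0, 11): total = 3042
  Blue (17, 4): total = 3542
  Green (18, 15): total = 2962
  Amber (17, 2): total = 3946
Minimum is at Green with total 2962 blocks.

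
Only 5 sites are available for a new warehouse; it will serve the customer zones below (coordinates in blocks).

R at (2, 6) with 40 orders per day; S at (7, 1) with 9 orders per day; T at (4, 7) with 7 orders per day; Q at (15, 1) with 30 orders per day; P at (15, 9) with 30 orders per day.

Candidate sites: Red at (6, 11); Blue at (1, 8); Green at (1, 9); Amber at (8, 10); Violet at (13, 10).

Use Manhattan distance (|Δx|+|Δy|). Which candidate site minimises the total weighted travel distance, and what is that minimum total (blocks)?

Total weighted distance at each candidate:
  Red (6, 11): total = 1401
  Blue (1, 8): total = 1345
  Green (1, 9): total = 1401
  Amber (8, 10): total = 1259
  Violet (13, 10): total = 1239
Minimum is at Violet with total 1239 blocks.

Violet, total 1239 blocks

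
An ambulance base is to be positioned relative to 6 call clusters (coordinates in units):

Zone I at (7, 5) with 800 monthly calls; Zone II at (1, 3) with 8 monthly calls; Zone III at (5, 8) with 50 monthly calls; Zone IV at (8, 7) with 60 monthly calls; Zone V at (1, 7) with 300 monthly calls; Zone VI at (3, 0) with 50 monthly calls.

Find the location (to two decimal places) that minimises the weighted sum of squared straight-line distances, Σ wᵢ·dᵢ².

(5.35, 5.48)

The minimiser of Σwᵢ‖p−pᵢ‖² is the weighted centroid p* = (Σwᵢpᵢ)/(Σwᵢ).
Σwᵢ = 1268.
Σwᵢxᵢ = 800·7 + 8·1 + 50·5 + 60·8 + 300·1 + 50·3 = 6788.
Σwᵢyᵢ = 800·5 + 8·3 + 50·8 + 60·7 + 300·7 + 50·0 = 6944.
x* = 6788/1268 = 5.35, y* = 6944/1268 = 5.48.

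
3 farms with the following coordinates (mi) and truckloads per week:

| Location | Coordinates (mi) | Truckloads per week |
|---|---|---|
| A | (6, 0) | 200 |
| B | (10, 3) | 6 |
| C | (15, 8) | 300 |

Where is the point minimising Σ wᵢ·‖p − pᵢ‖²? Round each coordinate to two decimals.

(11.38, 4.78)

The minimiser of Σwᵢ‖p−pᵢ‖² is the weighted centroid p* = (Σwᵢpᵢ)/(Σwᵢ).
Σwᵢ = 506.
Σwᵢxᵢ = 200·6 + 6·10 + 300·15 = 5760.
Σwᵢyᵢ = 200·0 + 6·3 + 300·8 = 2418.
x* = 5760/506 = 11.38, y* = 2418/506 = 4.78.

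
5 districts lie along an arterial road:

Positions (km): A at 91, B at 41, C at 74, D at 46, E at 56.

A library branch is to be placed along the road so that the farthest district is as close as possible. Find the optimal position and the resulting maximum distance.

location 66, max distance 25

The 1-center on a line is the midpoint of the two extreme points: leftmost at 41, rightmost at 91.
Optimal location = (41 + 91)/2 = 66; maximum distance = (91 − 41)/2 = 25.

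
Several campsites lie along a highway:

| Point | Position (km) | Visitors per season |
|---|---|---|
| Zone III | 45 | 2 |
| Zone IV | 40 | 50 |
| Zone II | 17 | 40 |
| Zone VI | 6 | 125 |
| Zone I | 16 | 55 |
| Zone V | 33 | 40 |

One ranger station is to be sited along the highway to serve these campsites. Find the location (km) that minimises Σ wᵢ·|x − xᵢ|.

For a sum of weighted absolute distances on a line, the optimum is the weighted median (not the mean). Total weight W = 312; half-weight = 156.
Sort by position and accumulate weight:
  km 6 (Zone VI, w=125) → cum 125
  km 16 (Zone I, w=55) → cum 180  ≥ 156 → median here
  km 17 (Zone II, w=40) → cum 220
  km 33 (Zone V, w=40) → cum 260
  km 40 (Zone IV, w=50) → cum 310
  km 45 (Zone III, w=2) → cum 312
Optimal location: km 16.

x = 16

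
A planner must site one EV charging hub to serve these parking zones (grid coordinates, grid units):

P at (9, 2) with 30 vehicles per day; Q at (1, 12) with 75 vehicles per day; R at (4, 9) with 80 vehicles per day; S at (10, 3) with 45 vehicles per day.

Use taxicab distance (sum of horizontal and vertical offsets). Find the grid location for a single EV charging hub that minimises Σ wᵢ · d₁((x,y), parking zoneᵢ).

(4, 9)

Manhattan distance separates: Σwᵢ(|x−xᵢ|+|y−yᵢ|) = Σwᵢ|x−xᵢ| + Σwᵢ|y−yᵢ|, so x and y are optimised independently as 1-D weighted medians.
Total weight W = 230; half = 115.
x-coordinate, sorted with cumulative weight:
  x=1 (Q, w=75) cum 75
  x=4 (R, w=80) cum 155  ← median
  x=9 (P, w=30) cum 185
  x=10 (S, w=45) cum 230
⇒ x* = 4
y-coordinate, sorted with cumulative weight:
  y=2 (P, w=30) cum 30
  y=3 (S, w=45) cum 75
  y=9 (R, w=80) cum 155  ← median
  y=12 (Q, w=75) cum 230
⇒ y* = 9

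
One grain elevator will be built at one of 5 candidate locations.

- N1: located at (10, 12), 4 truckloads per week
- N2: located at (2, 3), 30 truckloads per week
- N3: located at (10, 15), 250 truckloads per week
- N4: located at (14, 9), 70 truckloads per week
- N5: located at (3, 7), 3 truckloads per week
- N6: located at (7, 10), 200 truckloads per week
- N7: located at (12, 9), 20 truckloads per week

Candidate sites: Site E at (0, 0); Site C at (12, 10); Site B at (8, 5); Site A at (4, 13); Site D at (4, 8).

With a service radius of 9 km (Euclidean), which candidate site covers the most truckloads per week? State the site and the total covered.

Site C, covering 544

Coverage radius r = 9 km; a point is covered iff (Δx)²+(Δy)² ≤ 9² = 81.
  Site E (0, 0): covers {N2, N5} → 33
  Site C (12, 10): covers {N1, N3, N4, N6, N7} → 544
  Site B (8, 5): covers {N1, N2, N4, N5, N6, N7} → 327
  Site A (4, 13): covers {N1, N3, N5, N6, N7} → 477
  Site D (4, 8): covers {N1, N2, N5, N6, N7} → 257
Maximum coverage at Site C: 544 truckloads per week.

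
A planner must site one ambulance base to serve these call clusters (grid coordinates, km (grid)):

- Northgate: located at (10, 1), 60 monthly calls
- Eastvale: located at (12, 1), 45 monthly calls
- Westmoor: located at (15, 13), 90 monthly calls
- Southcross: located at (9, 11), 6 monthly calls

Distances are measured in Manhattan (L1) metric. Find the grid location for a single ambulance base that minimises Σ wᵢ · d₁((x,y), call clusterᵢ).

(12, 1)

Manhattan distance separates: Σwᵢ(|x−xᵢ|+|y−yᵢ|) = Σwᵢ|x−xᵢ| + Σwᵢ|y−yᵢ|, so x and y are optimised independently as 1-D weighted medians.
Total weight W = 201; half = 100.5.
x-coordinate, sorted with cumulative weight:
  x=9 (Southcross, w=6) cum 6
  x=10 (Northgate, w=60) cum 66
  x=12 (Eastvale, w=45) cum 111  ← median
  x=15 (Westmoor, w=90) cum 201
⇒ x* = 12
y-coordinate, sorted with cumulative weight:
  y=1 (Northgate, w=60) cum 60
  y=1 (Eastvale, w=45) cum 105  ← median
  y=11 (Southcross, w=6) cum 111
  y=13 (Westmoor, w=90) cum 201
⇒ y* = 1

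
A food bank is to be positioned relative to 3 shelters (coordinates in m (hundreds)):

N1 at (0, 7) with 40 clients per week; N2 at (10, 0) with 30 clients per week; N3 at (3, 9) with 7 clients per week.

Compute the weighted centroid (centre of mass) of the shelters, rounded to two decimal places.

(4.17, 4.45)

The minimiser of Σwᵢ‖p−pᵢ‖² is the weighted centroid p* = (Σwᵢpᵢ)/(Σwᵢ).
Σwᵢ = 77.
Σwᵢxᵢ = 40·0 + 30·10 + 7·3 = 321.
Σwᵢyᵢ = 40·7 + 30·0 + 7·9 = 343.
x* = 321/77 = 4.17, y* = 343/77 = 4.45.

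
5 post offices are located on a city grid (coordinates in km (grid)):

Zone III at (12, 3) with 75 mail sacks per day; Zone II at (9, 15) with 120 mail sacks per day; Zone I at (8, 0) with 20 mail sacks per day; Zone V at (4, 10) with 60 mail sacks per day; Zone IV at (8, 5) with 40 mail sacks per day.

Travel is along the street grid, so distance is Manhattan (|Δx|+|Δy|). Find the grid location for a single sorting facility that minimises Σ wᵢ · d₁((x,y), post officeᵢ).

(9, 10)

Manhattan distance separates: Σwᵢ(|x−xᵢ|+|y−yᵢ|) = Σwᵢ|x−xᵢ| + Σwᵢ|y−yᵢ|, so x and y are optimised independently as 1-D weighted medians.
Total weight W = 315; half = 157.5.
x-coordinate, sorted with cumulative weight:
  x=4 (Zone V, w=60) cum 60
  x=8 (Zone I, w=20) cum 80
  x=8 (Zone IV, w=40) cum 120
  x=9 (Zone II, w=120) cum 240  ← median
  x=12 (Zone III, w=75) cum 315
⇒ x* = 9
y-coordinate, sorted with cumulative weight:
  y=0 (Zone I, w=20) cum 20
  y=3 (Zone III, w=75) cum 95
  y=5 (Zone IV, w=40) cum 135
  y=10 (Zone V, w=60) cum 195  ← median
  y=15 (Zone II, w=120) cum 315
⇒ y* = 10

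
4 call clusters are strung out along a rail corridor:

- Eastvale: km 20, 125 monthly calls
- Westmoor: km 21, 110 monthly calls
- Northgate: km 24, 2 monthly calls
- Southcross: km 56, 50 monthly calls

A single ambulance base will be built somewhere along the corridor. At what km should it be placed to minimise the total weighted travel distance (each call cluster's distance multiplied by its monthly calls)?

x = 21

For a sum of weighted absolute distances on a line, the optimum is the weighted median (not the mean). Total weight W = 287; half-weight = 143.5.
Sort by position and accumulate weight:
  km 20 (Eastvale, w=125) → cum 125
  km 21 (Westmoor, w=110) → cum 235  ≥ 143.5 → median here
  km 24 (Northgate, w=2) → cum 237
  km 56 (Southcross, w=50) → cum 287
Optimal location: km 21.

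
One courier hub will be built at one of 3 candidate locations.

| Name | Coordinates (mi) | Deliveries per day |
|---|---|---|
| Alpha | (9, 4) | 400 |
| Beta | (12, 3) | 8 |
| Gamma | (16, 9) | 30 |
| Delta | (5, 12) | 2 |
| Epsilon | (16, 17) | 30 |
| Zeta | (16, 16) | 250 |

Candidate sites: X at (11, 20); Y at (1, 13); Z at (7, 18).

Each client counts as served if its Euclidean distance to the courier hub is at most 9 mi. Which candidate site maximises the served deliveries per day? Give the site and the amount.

Coverage radius r = 9 mi; a point is covered iff (Δx)²+(Δy)² ≤ 9² = 81.
  X (11, 20): covers {Epsilon, Zeta} → 280
  Y (1, 13): covers {Delta} → 2
  Z (7, 18): covers {Delta} → 2
Maximum coverage at X: 280 deliveries per day.

X, covering 280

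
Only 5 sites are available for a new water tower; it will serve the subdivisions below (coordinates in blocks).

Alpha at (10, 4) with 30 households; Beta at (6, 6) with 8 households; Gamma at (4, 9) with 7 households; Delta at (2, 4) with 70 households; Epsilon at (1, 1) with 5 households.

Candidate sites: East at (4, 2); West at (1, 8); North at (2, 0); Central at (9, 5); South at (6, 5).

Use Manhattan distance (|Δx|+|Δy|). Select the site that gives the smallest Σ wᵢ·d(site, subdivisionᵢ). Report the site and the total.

Total weighted distance at each candidate:
  East (4, 2): total = 637
  West (1, 8): total = 859
  North (2, 0): total = 807
  Central (9, 5): total = 775
  South (6, 5): total = 595
Minimum is at South with total 595 blocks.

South, total 595 blocks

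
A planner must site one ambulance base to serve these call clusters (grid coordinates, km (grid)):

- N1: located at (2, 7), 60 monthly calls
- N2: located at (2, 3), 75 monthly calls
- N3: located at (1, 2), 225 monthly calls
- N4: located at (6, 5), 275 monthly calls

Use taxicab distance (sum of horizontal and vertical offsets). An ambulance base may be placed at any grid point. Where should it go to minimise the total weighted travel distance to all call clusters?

(2, 5)

Manhattan distance separates: Σwᵢ(|x−xᵢ|+|y−yᵢ|) = Σwᵢ|x−xᵢ| + Σwᵢ|y−yᵢ|, so x and y are optimised independently as 1-D weighted medians.
Total weight W = 635; half = 317.5.
x-coordinate, sorted with cumulative weight:
  x=1 (N3, w=225) cum 225
  x=2 (N1, w=60) cum 285
  x=2 (N2, w=75) cum 360  ← median
  x=6 (N4, w=275) cum 635
⇒ x* = 2
y-coordinate, sorted with cumulative weight:
  y=2 (N3, w=225) cum 225
  y=3 (N2, w=75) cum 300
  y=5 (N4, w=275) cum 575  ← median
  y=7 (N1, w=60) cum 635
⇒ y* = 5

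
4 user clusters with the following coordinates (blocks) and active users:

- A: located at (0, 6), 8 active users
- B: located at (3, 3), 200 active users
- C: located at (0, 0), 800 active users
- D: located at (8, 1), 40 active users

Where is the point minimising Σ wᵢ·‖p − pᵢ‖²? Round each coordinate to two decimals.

(0.88, 0.66)

The minimiser of Σwᵢ‖p−pᵢ‖² is the weighted centroid p* = (Σwᵢpᵢ)/(Σwᵢ).
Σwᵢ = 1048.
Σwᵢxᵢ = 8·0 + 200·3 + 800·0 + 40·8 = 920.
Σwᵢyᵢ = 8·6 + 200·3 + 800·0 + 40·1 = 688.
x* = 920/1048 = 0.88, y* = 688/1048 = 0.66.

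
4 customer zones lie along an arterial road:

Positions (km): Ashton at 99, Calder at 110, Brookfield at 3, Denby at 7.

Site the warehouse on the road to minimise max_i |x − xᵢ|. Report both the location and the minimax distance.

The 1-center on a line is the midpoint of the two extreme points: leftmost at 3, rightmost at 110.
Optimal location = (3 + 110)/2 = 56.5; maximum distance = (110 − 3)/2 = 53.5.

location 56.5, max distance 53.5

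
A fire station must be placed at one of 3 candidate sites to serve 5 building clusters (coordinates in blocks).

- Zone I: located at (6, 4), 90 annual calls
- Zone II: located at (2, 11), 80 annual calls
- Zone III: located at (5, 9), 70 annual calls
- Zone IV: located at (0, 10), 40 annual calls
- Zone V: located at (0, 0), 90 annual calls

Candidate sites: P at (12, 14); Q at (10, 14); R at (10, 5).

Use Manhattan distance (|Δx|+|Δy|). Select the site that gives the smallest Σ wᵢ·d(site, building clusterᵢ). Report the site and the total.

Total weighted distance at each candidate:
  P (12, 14): total = 6300
  Q (10, 14): total = 5560
  R (10, 5): total = 4150
Minimum is at R with total 4150 blocks.

R, total 4150 blocks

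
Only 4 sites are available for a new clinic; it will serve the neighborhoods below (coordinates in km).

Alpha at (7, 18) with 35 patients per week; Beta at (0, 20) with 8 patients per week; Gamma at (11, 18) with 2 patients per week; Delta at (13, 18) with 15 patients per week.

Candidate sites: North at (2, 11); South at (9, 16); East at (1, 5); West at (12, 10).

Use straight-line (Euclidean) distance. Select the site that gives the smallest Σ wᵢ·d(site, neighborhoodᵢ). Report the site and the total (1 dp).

Total weighted distance at each candidate:
  North (2, 11): total = 593.2
  South (9, 16): total = 250.5
  East (1, 5): total = 919.6
  West (12, 10): total = 592.2
Minimum is at South with total 250.5 km.

South, total 250.5 km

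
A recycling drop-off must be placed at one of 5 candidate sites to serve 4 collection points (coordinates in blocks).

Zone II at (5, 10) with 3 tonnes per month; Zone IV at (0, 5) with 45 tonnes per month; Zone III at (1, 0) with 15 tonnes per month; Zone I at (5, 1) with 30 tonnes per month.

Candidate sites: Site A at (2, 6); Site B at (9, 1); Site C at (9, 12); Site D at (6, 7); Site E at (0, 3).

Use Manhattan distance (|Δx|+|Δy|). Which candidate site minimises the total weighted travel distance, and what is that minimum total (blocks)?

Site E, total 396 blocks

Total weighted distance at each candidate:
  Site A (2, 6): total = 501
  Site B (9, 1): total = 879
  Site C (9, 12): total = 1488
  Site D (6, 7): total = 762
  Site E (0, 3): total = 396
Minimum is at Site E with total 396 blocks.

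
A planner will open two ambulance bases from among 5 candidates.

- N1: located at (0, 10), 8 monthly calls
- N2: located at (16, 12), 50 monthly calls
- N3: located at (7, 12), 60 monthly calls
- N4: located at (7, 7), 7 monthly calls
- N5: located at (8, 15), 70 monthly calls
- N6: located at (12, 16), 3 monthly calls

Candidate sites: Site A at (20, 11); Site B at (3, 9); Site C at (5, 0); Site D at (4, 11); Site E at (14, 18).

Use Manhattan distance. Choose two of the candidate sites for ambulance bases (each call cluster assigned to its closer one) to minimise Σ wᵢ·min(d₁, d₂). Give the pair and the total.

{Site A, Site D}, total 1178

Evaluate every pair (each demand assigned to the nearer of the two):
  {Site A, Site D}: total = 1178
  {Site D, Site E}: total = 1301
  {Site B, Site E}: total = 1536
  {Site A, Site B}: total = 1553
  {Site B, Site D}: total = 1563
  {Site C, Site D}: total = 1578
  {Site A, Site E}: total = 1959
  {Site C, Site E}: total = 2005
  {Site B, Site C}: total = 2112
  {Site A, Site C}: total = 2432
Best pair: {Site A, Site D} with total 1178.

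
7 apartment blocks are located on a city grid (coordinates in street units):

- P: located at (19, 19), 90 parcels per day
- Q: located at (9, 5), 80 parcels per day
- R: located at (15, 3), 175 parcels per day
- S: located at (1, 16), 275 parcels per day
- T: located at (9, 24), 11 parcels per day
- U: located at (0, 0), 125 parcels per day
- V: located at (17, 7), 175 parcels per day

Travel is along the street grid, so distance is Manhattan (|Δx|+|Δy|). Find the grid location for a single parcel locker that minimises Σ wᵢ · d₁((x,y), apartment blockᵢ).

(9, 7)

Manhattan distance separates: Σwᵢ(|x−xᵢ|+|y−yᵢ|) = Σwᵢ|x−xᵢ| + Σwᵢ|y−yᵢ|, so x and y are optimised independently as 1-D weighted medians.
Total weight W = 931; half = 465.5.
x-coordinate, sorted with cumulative weight:
  x=0 (U, w=125) cum 125
  x=1 (S, w=275) cum 400
  x=9 (Q, w=80) cum 480  ← median
  x=9 (T, w=11) cum 491
  x=15 (R, w=175) cum 666
  x=17 (V, w=175) cum 841
  x=19 (P, w=90) cum 931
⇒ x* = 9
y-coordinate, sorted with cumulative weight:
  y=0 (U, w=125) cum 125
  y=3 (R, w=175) cum 300
  y=5 (Q, w=80) cum 380
  y=7 (V, w=175) cum 555  ← median
  y=16 (S, w=275) cum 830
  y=19 (P, w=90) cum 920
  y=24 (T, w=11) cum 931
⇒ y* = 7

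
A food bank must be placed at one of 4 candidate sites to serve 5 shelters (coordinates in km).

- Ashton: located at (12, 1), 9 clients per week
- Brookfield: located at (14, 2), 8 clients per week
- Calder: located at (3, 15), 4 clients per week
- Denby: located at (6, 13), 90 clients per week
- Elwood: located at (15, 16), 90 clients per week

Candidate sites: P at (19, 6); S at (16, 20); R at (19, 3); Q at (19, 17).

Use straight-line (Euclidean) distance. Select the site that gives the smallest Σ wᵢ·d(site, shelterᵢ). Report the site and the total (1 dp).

S, total 1845.0 km

Total weighted distance at each candidate:
  P (19, 6): total = 2500.2
  S (16, 20): total = 1845.0
  R (19, 3): total = 2886.6
  Q (19, 17): total = 1943.4
Minimum is at S with total 1845.0 km.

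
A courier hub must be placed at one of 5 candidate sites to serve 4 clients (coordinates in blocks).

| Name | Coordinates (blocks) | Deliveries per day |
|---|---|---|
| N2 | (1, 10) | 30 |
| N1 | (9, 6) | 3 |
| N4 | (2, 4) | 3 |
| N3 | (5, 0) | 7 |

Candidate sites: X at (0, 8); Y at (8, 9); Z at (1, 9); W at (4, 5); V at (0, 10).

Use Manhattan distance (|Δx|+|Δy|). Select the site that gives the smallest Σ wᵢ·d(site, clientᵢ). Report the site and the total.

Total weighted distance at each candidate:
  X (0, 8): total = 232
  Y (8, 9): total = 369
  Z (1, 9): total = 172
  W (4, 5): total = 309
  V (0, 10): total = 198
Minimum is at Z with total 172 blocks.

Z, total 172 blocks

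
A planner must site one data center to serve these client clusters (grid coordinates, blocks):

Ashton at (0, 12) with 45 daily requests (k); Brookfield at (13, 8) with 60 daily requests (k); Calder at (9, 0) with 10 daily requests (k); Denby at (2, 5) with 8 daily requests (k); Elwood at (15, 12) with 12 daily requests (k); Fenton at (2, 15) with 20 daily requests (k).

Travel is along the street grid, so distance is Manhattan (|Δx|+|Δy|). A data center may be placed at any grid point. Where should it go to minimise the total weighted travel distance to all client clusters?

(9, 8)

Manhattan distance separates: Σwᵢ(|x−xᵢ|+|y−yᵢ|) = Σwᵢ|x−xᵢ| + Σwᵢ|y−yᵢ|, so x and y are optimised independently as 1-D weighted medians.
Total weight W = 155; half = 77.5.
x-coordinate, sorted with cumulative weight:
  x=0 (Ashton, w=45) cum 45
  x=2 (Denby, w=8) cum 53
  x=2 (Fenton, w=20) cum 73
  x=9 (Calder, w=10) cum 83  ← median
  x=13 (Brookfield, w=60) cum 143
  x=15 (Elwood, w=12) cum 155
⇒ x* = 9
y-coordinate, sorted with cumulative weight:
  y=0 (Calder, w=10) cum 10
  y=5 (Denby, w=8) cum 18
  y=8 (Brookfield, w=60) cum 78  ← median
  y=12 (Ashton, w=45) cum 123
  y=12 (Elwood, w=12) cum 135
  y=15 (Fenton, w=20) cum 155
⇒ y* = 8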